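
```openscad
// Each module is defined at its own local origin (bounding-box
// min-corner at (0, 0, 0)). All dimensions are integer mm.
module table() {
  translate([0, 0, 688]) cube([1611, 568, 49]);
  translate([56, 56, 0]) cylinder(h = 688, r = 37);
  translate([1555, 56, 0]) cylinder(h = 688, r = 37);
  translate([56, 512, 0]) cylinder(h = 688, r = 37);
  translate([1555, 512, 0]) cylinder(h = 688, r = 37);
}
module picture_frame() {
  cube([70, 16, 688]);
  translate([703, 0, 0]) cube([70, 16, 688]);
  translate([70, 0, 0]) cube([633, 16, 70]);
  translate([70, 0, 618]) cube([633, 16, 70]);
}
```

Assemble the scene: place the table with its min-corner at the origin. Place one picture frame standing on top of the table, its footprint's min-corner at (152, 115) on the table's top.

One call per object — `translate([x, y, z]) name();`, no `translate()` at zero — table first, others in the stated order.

table();
translate([152, 115, 737]) picture_frame();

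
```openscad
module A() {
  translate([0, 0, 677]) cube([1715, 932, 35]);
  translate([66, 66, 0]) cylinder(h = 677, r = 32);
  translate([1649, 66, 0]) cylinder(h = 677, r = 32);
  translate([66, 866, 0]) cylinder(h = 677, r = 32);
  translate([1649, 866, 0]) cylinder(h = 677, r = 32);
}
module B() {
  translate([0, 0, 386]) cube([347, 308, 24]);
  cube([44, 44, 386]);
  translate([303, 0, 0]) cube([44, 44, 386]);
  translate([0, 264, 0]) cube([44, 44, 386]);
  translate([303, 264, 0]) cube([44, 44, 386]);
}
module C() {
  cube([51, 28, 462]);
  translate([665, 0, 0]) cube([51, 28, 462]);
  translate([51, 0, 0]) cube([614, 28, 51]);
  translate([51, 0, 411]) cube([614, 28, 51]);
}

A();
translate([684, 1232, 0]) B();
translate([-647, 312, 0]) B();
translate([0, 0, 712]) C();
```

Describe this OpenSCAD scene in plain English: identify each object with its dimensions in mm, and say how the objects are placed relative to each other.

A is a table with a 1715×932 mm rectangular top, 35 mm thick, top surface at z = 712 mm, supported by four round legs of 64 mm diameter, each leg's bounding box inset 34 mm from the nearest pair of top edges, running from the floor.

B is a four-legged stool. The seat is a 347×308×24 mm slab whose top surface is at z = 410 mm; four square legs, each 44×44 mm in cross-section, run from the floor (z = 0) to the underside of the seat, each flush with a corner of the seat.

C is a rectangular picture frame lying in the x–z plane (depth along y). The opening is 614 mm wide (x) by 360 mm tall (z), surrounded by a border 51 mm wide on all four sides. The frame is 28 mm deep and is made of two full-height vertical stiles with two horizontal rails fitted between them.

Two stools sit around the table at the +y, −x sides. The picture frame is on top of the table.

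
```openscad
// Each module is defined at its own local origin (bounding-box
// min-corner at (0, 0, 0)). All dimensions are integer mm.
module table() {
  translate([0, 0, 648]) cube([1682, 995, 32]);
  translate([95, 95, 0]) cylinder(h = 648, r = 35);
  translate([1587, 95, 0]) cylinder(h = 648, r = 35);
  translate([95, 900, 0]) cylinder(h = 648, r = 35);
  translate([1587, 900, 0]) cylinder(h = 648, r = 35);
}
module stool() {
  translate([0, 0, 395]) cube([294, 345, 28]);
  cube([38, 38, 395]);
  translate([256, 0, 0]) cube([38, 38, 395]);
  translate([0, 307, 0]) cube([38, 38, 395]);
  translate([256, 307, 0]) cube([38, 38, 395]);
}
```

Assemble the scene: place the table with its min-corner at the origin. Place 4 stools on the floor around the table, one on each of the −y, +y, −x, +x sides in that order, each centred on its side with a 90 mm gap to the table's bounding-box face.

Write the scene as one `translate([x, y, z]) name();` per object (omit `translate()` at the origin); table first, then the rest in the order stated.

table();
translate([694, -435, 0]) stool();
translate([694, 1085, 0]) stool();
translate([-384, 325, 0]) stool();
translate([1772, 325, 0]) stool();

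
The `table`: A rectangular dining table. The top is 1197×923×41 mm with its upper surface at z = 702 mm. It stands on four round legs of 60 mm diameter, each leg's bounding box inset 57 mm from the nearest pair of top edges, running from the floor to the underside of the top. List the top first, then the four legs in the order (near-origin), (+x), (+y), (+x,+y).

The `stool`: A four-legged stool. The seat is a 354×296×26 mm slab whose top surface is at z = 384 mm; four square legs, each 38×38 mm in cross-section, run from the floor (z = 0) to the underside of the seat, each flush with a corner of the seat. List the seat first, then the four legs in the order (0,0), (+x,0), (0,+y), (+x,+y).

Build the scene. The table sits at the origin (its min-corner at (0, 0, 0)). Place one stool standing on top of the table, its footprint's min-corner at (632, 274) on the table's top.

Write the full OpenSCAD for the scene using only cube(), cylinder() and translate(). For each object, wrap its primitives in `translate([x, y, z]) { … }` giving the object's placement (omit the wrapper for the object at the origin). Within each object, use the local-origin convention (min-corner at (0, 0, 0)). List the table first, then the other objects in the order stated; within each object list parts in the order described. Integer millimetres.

translate([0, 0, 661]) cube([1197, 923, 41]);
translate([87, 87, 0]) cylinder(h = 661, r = 30);
translate([1110, 87, 0]) cylinder(h = 661, r = 30);
translate([87, 836, 0]) cylinder(h = 661, r = 30);
translate([1110, 836, 0]) cylinder(h = 661, r = 30);
translate([632, 274, 702]) {
  translate([0, 0, 358]) cube([354, 296, 26]);
  cube([38, 38, 358]);
  translate([316, 0, 0]) cube([38, 38, 358]);
  translate([0, 258, 0]) cube([38, 38, 358]);
  translate([316, 258, 0]) cube([38, 38, 358]);
}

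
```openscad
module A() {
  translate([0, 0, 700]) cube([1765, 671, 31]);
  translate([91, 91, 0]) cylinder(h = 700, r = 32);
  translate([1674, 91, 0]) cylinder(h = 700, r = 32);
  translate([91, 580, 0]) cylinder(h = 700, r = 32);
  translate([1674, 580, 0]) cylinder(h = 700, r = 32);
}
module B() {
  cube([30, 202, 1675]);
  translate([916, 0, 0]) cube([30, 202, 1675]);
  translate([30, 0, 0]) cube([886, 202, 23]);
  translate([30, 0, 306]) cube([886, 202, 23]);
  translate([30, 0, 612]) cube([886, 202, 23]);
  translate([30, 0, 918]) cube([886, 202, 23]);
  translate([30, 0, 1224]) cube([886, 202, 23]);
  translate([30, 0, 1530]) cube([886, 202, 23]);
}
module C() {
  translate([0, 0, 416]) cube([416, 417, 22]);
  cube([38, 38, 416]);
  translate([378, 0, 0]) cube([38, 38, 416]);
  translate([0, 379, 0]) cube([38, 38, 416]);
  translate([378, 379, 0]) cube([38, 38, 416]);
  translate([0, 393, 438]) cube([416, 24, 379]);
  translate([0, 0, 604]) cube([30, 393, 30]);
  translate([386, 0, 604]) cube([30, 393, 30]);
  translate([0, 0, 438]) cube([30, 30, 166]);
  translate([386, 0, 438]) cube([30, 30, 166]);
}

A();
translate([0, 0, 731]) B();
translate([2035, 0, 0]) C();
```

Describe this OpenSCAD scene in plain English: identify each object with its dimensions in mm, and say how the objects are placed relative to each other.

A is a rectangular dining table. The top is 1765×671×31 mm with its upper surface at z = 731 mm. It stands on four round legs of 64 mm diameter, each leg's bounding box inset 59 mm from the nearest pair of top edges, running from the floor to the underside of the top.

B is an open bookshelf. Two side panels, each 30 mm thick, 202 mm deep and 1675 mm tall, stand 946 mm apart (outside-to-outside). Between them sit 6 shelves, each 23 mm thick and 202 mm deep, spanning the full gap between the sides. The bottom shelf rests on the floor (its underside at z = 0) and the clear gap between one shelf's top and the next shelf's underside is 283 mm.

C is a chair: 416×417 mm seat, 22 mm thick, top at z = 438 mm, on four 38 mm square corner legs flush with the seat edges. A 24 mm thick backrest slab spans the full seat width, extending 379 mm above the seat top, its back face flush with the seat's +y edge. Two armrests of 30×30 mm section run along each side from the seat's front edge to the front of the backrest, top faces 196 mm above the seat top and outer faces flush with the seat's x-edges; a 30×30 mm post under the front of each armrest stands on the seat at the front corner.

The bookshelf is on top of the table. The chair is on the floor beside the table on its +x side.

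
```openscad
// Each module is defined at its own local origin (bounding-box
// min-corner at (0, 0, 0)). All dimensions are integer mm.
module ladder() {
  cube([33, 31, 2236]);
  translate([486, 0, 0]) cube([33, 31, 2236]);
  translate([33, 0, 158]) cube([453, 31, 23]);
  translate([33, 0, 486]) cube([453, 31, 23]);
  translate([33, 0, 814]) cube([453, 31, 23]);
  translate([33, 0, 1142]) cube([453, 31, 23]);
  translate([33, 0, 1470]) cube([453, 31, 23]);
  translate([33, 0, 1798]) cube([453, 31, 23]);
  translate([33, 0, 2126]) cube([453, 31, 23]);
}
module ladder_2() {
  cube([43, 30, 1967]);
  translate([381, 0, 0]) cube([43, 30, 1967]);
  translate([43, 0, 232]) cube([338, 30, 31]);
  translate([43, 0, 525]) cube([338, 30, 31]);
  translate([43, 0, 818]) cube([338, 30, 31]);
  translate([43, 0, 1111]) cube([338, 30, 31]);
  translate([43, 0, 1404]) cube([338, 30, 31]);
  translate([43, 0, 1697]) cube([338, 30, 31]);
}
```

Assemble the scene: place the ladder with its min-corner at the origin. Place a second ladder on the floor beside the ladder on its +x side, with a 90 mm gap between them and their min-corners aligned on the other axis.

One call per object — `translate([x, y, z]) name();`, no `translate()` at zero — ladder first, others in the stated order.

ladder();
translate([609, 0, 0]) ladder_2();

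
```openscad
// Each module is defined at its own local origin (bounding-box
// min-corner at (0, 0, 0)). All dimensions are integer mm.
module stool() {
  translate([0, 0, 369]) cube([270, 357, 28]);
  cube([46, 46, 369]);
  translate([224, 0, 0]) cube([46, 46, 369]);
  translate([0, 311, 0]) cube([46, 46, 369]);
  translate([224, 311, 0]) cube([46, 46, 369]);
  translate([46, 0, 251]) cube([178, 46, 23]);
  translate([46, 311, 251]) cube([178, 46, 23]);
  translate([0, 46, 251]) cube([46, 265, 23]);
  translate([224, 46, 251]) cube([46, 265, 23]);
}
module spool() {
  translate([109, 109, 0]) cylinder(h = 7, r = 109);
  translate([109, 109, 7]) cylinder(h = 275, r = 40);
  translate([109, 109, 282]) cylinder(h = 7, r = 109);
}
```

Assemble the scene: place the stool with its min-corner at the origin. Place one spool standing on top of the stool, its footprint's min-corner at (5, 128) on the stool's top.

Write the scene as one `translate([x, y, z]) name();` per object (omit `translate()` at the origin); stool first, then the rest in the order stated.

stool();
translate([5, 128, 397]) spool();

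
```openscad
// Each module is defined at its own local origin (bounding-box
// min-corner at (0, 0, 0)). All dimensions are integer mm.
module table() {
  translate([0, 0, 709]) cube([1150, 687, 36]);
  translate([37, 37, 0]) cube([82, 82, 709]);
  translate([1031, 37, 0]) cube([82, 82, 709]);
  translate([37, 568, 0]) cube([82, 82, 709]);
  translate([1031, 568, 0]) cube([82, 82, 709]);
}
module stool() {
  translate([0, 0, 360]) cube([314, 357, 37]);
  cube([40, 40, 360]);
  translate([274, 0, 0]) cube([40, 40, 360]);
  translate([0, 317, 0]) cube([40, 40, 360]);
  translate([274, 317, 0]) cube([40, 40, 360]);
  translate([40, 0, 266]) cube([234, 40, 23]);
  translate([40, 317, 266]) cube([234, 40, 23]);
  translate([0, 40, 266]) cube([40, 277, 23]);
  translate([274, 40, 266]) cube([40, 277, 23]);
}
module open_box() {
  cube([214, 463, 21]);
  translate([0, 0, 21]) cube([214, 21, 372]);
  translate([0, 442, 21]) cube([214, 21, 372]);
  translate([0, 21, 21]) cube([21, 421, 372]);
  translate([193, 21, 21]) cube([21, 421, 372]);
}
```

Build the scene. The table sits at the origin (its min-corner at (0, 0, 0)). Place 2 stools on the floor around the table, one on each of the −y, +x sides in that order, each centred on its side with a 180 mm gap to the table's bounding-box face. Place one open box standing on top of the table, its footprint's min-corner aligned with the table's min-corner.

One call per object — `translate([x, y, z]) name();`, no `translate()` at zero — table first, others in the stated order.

table();
translate([418, -537, 0]) stool();
translate([1330, 165, 0]) stool();
translate([0, 0, 745]) open_box();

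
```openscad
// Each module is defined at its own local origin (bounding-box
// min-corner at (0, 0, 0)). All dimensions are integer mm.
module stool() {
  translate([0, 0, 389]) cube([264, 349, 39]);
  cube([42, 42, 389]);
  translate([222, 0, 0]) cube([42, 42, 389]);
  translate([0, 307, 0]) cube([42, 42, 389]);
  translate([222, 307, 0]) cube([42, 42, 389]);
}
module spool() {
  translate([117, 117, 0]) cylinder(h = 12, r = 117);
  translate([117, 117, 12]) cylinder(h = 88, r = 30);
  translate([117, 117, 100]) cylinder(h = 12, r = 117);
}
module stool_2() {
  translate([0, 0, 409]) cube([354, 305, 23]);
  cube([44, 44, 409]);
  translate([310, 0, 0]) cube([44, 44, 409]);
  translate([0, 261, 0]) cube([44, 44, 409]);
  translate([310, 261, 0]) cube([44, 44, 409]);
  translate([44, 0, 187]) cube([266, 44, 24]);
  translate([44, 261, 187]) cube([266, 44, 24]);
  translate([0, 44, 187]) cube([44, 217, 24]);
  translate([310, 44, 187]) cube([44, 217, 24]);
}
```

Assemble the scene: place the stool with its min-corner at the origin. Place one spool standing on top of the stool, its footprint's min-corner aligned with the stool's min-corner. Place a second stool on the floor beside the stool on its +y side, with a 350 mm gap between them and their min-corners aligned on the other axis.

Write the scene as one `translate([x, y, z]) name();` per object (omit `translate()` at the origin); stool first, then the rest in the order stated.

stool();
translate([0, 0, 428]) spool();
translate([0, 699, 0]) stool_2();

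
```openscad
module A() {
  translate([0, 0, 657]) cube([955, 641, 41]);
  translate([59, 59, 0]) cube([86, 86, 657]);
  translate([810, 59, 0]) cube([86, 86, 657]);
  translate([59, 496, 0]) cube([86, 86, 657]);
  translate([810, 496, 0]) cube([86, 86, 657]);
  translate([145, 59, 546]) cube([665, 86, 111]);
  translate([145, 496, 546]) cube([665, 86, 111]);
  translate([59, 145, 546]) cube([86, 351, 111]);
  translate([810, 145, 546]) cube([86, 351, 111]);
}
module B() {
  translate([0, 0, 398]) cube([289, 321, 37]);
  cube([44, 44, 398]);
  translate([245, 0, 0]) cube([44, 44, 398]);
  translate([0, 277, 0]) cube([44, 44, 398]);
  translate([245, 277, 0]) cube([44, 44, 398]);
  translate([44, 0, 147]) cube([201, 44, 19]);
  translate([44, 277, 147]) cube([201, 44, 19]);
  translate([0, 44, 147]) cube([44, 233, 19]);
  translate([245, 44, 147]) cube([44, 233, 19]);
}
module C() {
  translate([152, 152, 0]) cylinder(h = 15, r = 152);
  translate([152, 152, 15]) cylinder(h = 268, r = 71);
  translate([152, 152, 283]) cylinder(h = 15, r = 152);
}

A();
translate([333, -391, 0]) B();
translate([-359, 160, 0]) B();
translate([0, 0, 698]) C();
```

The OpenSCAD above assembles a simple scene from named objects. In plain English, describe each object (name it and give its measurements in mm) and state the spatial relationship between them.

A is a table with a 955×641 mm rectangular top, 41 mm thick, top surface at z = 698 mm, supported by four 86×86 mm square legs, each inset 59 mm from the nearest pair of top edges, running from the floor. Four apron rails, 86 mm thick and 111 mm tall, run between adjacent legs with their top edges flush with the underside of the top and their outer faces flush with the legs' outer faces.

B is a four-legged stool. The seat is a 289×321×37 mm slab whose top surface is at z = 435 mm; four square legs, each 44×44 mm in cross-section, run from the floor (z = 0) to the underside of the seat, each flush with a corner of the seat. Four stretchers, 44 mm wide and 19 mm tall, connect adjacent legs with their undersides at z = 147 mm, each running between the inner faces of the legs it joins and aligned with the legs' outer faces on the other axis.

C is a spool: two coaxial disc flanges of radius 152 mm and thickness 15 mm, joined by a core cylinder of radius 71 mm and height 268 mm. The lower flange rests on z = 0 and the three cylinders share a vertical axis.

Two stools sit around the table at the −y, −x sides. The spool is on top of the table.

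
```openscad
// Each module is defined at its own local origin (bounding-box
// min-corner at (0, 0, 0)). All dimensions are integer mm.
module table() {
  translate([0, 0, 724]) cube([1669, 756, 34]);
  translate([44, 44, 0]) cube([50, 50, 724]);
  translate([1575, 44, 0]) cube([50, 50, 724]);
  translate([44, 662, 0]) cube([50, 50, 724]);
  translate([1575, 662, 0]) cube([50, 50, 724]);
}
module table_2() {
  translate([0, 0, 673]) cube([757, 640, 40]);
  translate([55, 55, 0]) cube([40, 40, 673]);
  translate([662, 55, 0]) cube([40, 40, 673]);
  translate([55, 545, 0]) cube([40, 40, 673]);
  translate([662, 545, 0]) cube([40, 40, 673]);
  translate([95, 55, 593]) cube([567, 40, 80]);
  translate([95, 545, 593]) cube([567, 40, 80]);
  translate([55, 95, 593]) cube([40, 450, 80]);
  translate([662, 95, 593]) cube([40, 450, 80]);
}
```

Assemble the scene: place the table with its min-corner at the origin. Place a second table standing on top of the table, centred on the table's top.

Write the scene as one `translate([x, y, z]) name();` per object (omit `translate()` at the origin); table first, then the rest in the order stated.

table();
translate([456, 58, 758]) table_2();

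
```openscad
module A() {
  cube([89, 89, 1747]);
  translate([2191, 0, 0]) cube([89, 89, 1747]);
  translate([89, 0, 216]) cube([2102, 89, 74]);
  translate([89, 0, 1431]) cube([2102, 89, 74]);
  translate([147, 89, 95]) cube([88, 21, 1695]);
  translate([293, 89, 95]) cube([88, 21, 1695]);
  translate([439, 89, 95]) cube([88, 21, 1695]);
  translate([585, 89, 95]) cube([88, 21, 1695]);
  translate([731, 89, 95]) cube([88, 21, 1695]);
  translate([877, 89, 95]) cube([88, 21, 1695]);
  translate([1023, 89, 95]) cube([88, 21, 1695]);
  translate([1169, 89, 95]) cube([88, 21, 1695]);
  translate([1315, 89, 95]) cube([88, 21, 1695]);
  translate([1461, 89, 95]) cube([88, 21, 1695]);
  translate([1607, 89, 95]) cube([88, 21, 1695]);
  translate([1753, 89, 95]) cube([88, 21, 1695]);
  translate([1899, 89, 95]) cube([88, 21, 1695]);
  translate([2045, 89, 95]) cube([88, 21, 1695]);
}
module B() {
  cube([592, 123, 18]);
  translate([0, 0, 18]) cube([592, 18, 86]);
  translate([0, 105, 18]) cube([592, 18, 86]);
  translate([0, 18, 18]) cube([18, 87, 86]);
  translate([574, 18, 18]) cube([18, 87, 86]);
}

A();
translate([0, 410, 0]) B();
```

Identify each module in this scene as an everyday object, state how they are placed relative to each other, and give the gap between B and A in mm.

The open box's nearest face is 300 mm from the fence section's +y face.

A is a fence section. B is an open box. The open box is on the floor beside the fence section on its +y side. The gap between the open box and the fence section is 300 mm.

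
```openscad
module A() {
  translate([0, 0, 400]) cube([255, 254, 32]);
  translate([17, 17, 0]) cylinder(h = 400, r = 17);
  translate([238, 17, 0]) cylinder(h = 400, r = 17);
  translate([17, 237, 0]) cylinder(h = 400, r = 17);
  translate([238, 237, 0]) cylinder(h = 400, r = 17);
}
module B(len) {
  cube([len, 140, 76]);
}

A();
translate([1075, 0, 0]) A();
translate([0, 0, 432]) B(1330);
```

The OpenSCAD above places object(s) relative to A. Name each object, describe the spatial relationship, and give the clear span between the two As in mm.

Second stool starts at x = 1075; first ends at x = 255; clear span = 1075 − 255 = 820 mm.

A is a stool. B is a beam. A beam spans the tops of two stools. The clear span between the two stools is 820 mm.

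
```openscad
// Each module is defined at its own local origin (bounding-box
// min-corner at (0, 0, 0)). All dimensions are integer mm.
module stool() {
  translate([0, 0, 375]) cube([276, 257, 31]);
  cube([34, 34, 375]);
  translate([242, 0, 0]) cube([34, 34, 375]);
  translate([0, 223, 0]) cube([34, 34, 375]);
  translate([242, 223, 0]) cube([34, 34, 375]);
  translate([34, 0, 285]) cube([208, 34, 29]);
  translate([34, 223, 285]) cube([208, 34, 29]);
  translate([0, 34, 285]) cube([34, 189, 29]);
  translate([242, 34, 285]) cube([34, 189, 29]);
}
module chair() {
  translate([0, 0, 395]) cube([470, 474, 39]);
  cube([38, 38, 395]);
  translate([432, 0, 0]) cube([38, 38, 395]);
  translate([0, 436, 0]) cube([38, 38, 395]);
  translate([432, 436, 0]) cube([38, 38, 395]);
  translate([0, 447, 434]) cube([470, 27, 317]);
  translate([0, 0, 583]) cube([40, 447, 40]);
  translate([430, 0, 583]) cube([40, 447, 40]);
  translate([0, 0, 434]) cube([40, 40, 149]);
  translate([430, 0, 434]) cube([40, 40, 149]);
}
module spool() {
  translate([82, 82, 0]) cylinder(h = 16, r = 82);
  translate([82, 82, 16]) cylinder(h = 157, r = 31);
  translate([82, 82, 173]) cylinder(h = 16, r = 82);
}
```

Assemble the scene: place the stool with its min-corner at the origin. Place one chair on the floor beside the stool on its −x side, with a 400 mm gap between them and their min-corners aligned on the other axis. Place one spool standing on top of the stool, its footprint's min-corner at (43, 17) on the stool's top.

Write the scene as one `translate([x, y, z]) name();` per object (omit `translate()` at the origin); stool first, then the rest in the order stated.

stool();
translate([-870, 0, 0]) chair();
translate([43, 17, 406]) spool();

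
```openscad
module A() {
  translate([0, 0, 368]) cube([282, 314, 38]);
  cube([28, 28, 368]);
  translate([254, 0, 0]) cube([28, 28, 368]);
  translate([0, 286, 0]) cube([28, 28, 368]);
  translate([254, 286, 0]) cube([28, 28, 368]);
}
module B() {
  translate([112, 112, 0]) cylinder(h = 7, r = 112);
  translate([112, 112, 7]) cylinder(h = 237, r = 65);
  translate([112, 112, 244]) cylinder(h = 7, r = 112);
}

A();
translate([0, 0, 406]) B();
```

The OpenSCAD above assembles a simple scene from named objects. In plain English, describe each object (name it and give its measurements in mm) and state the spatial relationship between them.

A is a four-legged stool. The seat is a 282×314×38 mm slab whose top surface is at z = 406 mm; four square legs, each 28×28 mm in cross-section, run from the floor (z = 0) to the underside of the seat, each flush with a corner of the seat.

B is a spool: two coaxial disc flanges of radius 112 mm and thickness 7 mm, joined by a core cylinder of radius 65 mm and height 237 mm. The lower flange rests on z = 0 and the three cylinders share a vertical axis.

The spool is on top of the stool.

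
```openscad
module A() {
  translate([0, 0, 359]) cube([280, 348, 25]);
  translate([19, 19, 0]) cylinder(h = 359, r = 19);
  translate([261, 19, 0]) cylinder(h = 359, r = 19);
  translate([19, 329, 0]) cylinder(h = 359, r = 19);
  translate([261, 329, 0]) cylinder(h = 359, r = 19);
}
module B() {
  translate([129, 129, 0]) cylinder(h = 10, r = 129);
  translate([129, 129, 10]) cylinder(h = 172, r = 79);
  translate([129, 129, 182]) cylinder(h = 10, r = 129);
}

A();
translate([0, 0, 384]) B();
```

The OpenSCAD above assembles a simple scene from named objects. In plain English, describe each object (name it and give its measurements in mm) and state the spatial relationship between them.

A is a four-legged stool. The seat is 280×348 mm, 25 mm thick, top at z = 384 mm. It stands on four round legs, each 38 mm in diameter, from z = 0 to the seat underside, each leg's axis is inset half a diameter from the nearest pair of seat edges (so the leg's bounding box is flush with the corner).

B is a spool: two coaxial disc flanges of radius 129 mm and thickness 10 mm, joined by a core cylinder of radius 79 mm and height 172 mm. The lower flange rests on z = 0 and the three cylinders share a vertical axis.

The spool is on top of the stool.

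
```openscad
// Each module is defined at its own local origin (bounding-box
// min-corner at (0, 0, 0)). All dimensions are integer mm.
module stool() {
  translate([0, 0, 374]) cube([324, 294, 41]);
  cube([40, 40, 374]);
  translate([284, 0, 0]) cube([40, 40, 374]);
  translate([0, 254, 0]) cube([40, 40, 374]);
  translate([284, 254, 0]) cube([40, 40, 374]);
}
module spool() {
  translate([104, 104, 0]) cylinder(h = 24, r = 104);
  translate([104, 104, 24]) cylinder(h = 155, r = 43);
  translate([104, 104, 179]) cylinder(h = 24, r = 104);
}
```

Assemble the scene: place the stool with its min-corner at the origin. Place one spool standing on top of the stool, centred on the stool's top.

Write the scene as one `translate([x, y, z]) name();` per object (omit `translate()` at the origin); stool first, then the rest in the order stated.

stool();
translate([58, 43, 415]) spool();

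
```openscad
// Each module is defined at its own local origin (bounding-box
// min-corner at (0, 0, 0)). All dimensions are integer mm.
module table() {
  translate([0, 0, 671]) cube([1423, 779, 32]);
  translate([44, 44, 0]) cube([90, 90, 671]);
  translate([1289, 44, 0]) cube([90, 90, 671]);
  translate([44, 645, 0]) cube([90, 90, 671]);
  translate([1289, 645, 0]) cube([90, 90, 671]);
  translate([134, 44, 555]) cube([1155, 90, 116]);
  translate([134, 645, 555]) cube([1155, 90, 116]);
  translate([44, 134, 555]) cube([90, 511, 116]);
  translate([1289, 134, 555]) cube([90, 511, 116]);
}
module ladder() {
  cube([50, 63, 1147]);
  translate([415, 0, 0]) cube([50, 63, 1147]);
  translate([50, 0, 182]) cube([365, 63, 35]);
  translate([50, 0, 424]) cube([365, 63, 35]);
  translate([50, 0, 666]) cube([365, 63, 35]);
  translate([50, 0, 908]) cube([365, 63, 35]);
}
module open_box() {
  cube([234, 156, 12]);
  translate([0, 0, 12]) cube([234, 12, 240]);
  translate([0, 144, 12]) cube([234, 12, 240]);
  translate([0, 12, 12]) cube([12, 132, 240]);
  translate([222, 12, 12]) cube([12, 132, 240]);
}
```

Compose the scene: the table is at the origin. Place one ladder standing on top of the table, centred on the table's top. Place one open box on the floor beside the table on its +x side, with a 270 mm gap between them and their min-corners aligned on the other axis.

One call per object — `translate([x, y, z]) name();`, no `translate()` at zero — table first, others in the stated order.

table();
translate([479, 358, 703]) ladder();
translate([1693, 0, 0]) open_box();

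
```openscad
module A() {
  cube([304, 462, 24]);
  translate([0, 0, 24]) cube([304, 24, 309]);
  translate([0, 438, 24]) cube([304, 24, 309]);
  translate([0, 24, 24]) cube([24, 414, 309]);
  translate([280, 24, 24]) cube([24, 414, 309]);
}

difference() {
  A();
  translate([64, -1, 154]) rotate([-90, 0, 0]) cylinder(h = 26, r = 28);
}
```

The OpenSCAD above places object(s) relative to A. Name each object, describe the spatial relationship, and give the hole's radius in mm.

A is an open box. The open box has a circular hole through its front wall. The hole's radius is 28 mm.

The subtracted cylinder has r = 28 mm.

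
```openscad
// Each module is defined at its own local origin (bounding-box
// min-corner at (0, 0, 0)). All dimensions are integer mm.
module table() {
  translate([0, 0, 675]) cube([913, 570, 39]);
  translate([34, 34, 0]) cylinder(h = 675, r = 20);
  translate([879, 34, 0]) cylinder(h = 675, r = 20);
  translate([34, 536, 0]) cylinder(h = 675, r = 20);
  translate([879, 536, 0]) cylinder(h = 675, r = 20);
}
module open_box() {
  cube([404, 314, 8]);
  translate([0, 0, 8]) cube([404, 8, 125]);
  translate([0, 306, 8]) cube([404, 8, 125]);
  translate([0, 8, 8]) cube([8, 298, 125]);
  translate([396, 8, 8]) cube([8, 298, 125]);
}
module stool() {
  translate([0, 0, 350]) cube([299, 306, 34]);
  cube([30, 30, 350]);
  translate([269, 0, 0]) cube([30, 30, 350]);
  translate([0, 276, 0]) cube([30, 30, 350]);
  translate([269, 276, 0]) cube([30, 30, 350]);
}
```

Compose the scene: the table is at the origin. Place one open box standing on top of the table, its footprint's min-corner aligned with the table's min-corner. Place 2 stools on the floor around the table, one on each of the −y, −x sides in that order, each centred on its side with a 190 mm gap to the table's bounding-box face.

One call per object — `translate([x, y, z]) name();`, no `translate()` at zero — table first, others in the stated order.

table();
translate([0, 0, 714]) open_box();
translate([307, -496, 0]) stool();
translate([-489, 132, 0]) stool();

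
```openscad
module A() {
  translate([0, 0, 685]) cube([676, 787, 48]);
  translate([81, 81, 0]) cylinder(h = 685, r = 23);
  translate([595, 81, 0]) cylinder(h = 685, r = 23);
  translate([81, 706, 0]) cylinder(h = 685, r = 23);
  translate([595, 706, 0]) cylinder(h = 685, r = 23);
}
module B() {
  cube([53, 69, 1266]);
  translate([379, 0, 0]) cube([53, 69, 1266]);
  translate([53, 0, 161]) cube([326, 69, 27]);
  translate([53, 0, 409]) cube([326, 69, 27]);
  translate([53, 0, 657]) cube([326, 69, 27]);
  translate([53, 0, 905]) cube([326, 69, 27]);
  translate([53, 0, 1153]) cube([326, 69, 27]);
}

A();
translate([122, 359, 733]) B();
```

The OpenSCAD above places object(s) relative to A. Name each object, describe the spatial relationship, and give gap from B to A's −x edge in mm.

The ladder's min-x is at 122; the table's min-x is 0; gap = 122 mm.

A is a table. B is a ladder. The ladder is on top of the table, centred. The gap from the ladder to the table's −x edge is 122 mm.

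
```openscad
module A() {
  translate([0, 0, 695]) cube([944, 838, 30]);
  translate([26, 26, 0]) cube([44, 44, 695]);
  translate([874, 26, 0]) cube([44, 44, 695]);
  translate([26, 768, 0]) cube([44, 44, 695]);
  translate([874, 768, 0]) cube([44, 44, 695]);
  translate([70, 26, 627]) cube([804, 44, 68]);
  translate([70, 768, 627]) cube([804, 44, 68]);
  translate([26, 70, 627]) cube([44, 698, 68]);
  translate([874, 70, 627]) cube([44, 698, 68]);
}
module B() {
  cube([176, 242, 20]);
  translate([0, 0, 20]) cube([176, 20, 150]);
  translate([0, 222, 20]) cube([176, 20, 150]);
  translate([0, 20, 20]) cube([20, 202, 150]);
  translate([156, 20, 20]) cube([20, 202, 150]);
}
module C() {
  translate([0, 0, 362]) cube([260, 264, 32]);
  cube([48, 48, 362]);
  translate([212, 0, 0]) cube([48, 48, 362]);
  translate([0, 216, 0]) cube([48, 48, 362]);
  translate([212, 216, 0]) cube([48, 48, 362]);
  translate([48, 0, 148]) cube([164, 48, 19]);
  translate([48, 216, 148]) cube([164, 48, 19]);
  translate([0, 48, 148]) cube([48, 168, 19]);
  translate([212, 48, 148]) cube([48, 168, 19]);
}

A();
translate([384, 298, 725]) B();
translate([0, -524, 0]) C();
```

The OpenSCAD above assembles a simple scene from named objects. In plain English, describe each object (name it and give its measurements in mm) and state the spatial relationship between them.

A is a rectangular dining table. The top is 944×838×30 mm with its upper surface at z = 725 mm. It stands on four 44×44 mm square legs, each inset 26 mm from the nearest pair of top edges, running from the floor to the underside of the top. Four apron rails, 44 mm thick and 68 mm tall, run between adjacent legs with their top edges flush with the underside of the top and their outer faces flush with the legs' outer faces.

B is an open storage box with external size 176×242×170 mm and wall thickness 20 mm (the base is also 20 mm thick). The base covers the whole footprint; the four walls stand on the base, with the y-facing walls full-width and the x-facing walls fitting between their inner faces.

C is a four-legged stool. The seat is a 260×264×32 mm slab whose top surface is at z = 394 mm; four square legs, each 48×48 mm in cross-section, run from the floor (z = 0) to the underside of the seat, each flush with a corner of the seat. Four stretchers, 48 mm wide and 19 mm tall, connect adjacent legs with their undersides at z = 148 mm, each running between the inner faces of the legs it joins and aligned with the legs' outer faces on the other axis.

The open box is on top of the table, centred. The stool is on the floor beside the table on its −y side.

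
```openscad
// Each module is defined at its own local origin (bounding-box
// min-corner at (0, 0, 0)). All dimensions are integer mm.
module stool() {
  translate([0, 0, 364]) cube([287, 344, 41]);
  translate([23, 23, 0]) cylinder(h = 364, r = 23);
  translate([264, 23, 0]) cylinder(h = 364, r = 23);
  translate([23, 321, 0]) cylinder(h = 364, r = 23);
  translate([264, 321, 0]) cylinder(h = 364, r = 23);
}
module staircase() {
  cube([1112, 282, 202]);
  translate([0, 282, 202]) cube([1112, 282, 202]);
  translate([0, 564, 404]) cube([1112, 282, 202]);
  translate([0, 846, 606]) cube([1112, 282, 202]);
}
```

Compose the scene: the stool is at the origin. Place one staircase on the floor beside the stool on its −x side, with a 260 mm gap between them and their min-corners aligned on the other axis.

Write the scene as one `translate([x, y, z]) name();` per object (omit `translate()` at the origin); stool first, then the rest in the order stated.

stool();
translate([-1372, 0, 0]) staircase();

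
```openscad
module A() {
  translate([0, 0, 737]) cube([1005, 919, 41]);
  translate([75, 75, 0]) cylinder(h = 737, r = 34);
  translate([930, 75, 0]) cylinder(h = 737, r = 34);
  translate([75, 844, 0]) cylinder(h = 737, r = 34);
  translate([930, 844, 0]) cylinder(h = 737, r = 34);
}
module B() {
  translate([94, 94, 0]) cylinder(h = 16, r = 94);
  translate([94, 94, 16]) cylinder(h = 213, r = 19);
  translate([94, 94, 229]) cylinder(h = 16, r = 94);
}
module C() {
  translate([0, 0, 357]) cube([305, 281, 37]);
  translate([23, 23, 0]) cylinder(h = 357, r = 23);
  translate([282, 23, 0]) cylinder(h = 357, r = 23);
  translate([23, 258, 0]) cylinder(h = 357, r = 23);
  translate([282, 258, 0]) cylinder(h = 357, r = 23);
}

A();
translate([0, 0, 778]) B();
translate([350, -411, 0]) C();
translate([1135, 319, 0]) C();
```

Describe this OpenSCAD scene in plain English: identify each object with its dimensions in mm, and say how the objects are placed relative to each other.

A is a table with a 1005×919 mm rectangular top, 41 mm thick, top surface at z = 778 mm, supported by four round legs of 68 mm diameter, each leg's bounding box inset 41 mm from the nearest pair of top edges, running from the floor.

B is a spool: two coaxial disc flanges of radius 94 mm and thickness 16 mm, joined by a core cylinder of radius 19 mm and height 213 mm. The lower flange rests on z = 0 and the three cylinders share a vertical axis.

C is a four-legged stool. The seat is a 305×281×37 mm slab whose top surface is at z = 394 mm; four round legs, each 46 mm in diameter, run from the floor (z = 0) to the underside of the seat, each leg's axis is inset half a diameter from the nearest pair of seat edges (so the leg's bounding box is flush with the corner).

The spool is on top of the table. Two stools sit around the table at the −y, +x sides.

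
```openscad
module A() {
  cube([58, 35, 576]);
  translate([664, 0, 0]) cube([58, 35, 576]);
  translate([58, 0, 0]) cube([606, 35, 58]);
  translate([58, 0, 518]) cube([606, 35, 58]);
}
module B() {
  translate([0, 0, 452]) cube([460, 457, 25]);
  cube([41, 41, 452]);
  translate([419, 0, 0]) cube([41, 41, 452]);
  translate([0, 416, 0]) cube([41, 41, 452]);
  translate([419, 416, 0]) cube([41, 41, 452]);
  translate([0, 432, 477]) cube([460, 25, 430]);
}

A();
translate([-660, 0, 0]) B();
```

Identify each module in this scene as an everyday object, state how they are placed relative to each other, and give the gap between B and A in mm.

A is a picture frame. B is a chair. The chair is on the floor beside the picture frame on its −x side. The gap between the chair and the picture frame is 200 mm.

The chair's nearest face is 200 mm from the picture frame's −x face.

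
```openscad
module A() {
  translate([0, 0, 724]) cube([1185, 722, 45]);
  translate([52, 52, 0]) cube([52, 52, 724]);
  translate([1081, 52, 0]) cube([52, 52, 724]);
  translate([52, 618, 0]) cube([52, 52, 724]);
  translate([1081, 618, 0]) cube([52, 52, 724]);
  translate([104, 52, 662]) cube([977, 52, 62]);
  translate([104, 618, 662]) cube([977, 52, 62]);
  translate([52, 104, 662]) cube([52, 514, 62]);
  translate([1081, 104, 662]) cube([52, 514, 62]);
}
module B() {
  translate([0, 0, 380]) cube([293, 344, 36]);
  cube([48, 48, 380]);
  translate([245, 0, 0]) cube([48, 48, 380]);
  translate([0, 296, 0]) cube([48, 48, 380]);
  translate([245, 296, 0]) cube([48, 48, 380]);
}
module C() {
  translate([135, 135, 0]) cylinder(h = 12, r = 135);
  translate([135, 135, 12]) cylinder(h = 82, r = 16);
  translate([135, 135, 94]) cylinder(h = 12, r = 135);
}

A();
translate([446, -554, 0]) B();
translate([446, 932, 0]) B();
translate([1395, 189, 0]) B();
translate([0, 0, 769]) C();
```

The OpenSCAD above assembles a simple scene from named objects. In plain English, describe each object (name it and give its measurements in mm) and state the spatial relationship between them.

A is a table: top 1185 mm (x) × 722 mm (y), 45 mm thick, upper face at z = 769 mm, on four 52×52 mm square legs, each inset 52 mm from the nearest pair of top edges, running from z = 0 to the bottom of the top. Four apron rails, 52 mm thick and 62 mm tall, run between adjacent legs with their top edges flush with the underside of the top and their outer faces flush with the legs' outer faces.

B is a four-legged stool. The seat is a 293×344×36 mm slab whose top surface is at z = 416 mm; four square legs, each 48×48 mm in cross-section, run from the floor (z = 0) to the underside of the seat, each flush with a corner of the seat.

C is a spool: two coaxial disc flanges of radius 135 mm and thickness 12 mm, joined by a core cylinder of radius 16 mm and height 82 mm. The lower flange rests on z = 0 and the three cylinders share a vertical axis.

Three stools sit around the table at the −y, +y, +x sides. The spool is on top of the table.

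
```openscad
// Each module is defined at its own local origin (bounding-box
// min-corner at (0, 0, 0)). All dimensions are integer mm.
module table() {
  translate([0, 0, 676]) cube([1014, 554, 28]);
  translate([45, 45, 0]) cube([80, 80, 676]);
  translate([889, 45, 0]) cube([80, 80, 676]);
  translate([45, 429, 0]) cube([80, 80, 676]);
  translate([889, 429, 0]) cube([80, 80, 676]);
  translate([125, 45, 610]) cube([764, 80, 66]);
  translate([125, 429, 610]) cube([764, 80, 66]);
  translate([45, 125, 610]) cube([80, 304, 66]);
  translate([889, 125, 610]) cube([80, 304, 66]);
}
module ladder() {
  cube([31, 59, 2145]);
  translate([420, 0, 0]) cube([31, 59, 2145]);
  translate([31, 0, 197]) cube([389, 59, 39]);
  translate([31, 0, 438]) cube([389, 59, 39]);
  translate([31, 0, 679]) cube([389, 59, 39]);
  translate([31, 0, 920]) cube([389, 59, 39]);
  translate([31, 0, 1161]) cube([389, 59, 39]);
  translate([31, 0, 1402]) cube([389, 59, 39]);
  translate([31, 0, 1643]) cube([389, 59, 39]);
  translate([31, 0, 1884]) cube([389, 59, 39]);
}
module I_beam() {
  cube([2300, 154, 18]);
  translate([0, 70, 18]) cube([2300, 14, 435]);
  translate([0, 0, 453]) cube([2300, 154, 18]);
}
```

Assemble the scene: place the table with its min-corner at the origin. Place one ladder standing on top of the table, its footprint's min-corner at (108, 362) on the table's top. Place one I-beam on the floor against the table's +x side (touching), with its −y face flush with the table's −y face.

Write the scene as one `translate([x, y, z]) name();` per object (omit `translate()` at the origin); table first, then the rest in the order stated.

table();
translate([108, 362, 704]) ladder();
translate([1014, 0, 0]) I_beam();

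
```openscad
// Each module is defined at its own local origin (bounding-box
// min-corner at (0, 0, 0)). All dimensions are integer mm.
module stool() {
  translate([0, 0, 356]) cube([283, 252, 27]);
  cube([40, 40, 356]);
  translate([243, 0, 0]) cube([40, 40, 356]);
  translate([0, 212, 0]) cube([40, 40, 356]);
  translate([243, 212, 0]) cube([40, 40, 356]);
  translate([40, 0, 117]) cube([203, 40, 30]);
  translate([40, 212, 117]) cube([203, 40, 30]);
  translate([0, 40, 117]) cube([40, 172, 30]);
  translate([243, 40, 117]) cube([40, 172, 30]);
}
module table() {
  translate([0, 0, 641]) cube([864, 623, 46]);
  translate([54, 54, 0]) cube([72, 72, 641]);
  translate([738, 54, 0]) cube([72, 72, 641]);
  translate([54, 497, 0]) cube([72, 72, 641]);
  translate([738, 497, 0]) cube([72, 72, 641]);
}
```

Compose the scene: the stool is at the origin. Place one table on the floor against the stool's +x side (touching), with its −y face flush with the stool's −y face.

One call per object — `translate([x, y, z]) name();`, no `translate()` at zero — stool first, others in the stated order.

stool();
translate([283, 0, 0]) table();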